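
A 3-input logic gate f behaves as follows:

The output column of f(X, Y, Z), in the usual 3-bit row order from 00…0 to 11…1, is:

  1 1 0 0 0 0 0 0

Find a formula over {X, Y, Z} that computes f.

Collect the rows where f=1 — (0,0,0), (0,0,1) — and write one minterm per row: ¬X·¬Y·¬Z, ¬X·¬Y·Z. Their union (logical OR) reproduces the table exactly.

f(X, Y, Z) = ((¬X ∧ ¬Y) ∧ ¬Z) ∨ ((¬X ∧ ¬Y) ∧ Z)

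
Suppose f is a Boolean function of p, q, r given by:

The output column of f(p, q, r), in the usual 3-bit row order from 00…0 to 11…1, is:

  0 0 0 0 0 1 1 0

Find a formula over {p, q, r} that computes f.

f(p, q, r) = ((p ∧ ¬q) ∧ r) ∨ ((p ∧ q) ∧ ¬r)

The 1-rows are (1,0,1), (1,1,0). Each contributes one minterm — p·¬q·r; p·q·¬r — and their disjunction is a sum-of-products form of f.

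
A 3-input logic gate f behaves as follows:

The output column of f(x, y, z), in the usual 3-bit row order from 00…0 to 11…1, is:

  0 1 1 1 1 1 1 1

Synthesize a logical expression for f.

f(x, y, z) = ¬((¬x ∧ ¬y) ∧ ¬z)

Only row (0,0,0) gives 0. So f is 1 everywhere except there — the complement of the minterm ¬x·¬y·¬z.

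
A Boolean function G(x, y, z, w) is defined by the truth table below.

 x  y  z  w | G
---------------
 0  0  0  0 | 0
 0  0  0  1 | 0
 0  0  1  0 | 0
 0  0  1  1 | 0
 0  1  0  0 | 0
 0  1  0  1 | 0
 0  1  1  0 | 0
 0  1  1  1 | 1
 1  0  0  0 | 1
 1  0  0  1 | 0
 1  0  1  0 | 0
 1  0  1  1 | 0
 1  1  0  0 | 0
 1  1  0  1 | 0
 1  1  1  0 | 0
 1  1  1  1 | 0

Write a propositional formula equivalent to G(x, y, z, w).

G(x, y, z, w) = (((¬x ∧ y) ∧ z) ∧ w) ∨ (((x ∧ ¬y) ∧ ¬z) ∧ ¬w)

G=1 on 2 inputs: (0,1,1,1), (1,0,0,0). Reading each as a conjunction of literals (¬x·y·z·w, x·¬y·¬z·¬w) and taking the OR gives the canonical DNF.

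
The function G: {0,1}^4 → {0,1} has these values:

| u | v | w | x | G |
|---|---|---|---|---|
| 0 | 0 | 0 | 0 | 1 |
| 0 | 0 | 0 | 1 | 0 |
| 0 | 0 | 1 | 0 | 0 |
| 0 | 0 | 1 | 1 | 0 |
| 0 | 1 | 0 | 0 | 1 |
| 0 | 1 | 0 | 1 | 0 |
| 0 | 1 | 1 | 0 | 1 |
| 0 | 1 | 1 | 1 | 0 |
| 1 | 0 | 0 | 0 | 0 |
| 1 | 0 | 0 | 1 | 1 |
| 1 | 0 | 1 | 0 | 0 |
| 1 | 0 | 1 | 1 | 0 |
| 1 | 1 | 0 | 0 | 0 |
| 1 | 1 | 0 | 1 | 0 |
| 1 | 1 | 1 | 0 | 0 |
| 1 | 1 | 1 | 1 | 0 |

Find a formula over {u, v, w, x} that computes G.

The 1-rows are (0,0,0,0), (0,1,0,0), (0,1,1,0), (1,0,0,1). Each contributes one minterm — ¬u·¬v·¬w·¬x; ¬u·v·¬w·¬x; ¬u·v·w·¬x; u·¬v·¬w·x — and their disjunction is a sum-of-products form of G.

G(u, v, w, x) = (((((u' · v') · w') · x') + (((u' · v) · w') · x')) + (((u' · v) · w) · x')) + (((u · v') · w') · x)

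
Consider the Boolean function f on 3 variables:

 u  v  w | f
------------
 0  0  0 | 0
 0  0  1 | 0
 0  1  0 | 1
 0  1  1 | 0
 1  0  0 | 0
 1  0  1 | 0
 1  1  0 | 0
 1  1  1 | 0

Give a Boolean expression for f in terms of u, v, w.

f is 1 on exactly one input, (0,1,0), whose minterm is ¬u·v·¬w. So f is just that conjunction.

f(u, v, w) = (u' · v) · w'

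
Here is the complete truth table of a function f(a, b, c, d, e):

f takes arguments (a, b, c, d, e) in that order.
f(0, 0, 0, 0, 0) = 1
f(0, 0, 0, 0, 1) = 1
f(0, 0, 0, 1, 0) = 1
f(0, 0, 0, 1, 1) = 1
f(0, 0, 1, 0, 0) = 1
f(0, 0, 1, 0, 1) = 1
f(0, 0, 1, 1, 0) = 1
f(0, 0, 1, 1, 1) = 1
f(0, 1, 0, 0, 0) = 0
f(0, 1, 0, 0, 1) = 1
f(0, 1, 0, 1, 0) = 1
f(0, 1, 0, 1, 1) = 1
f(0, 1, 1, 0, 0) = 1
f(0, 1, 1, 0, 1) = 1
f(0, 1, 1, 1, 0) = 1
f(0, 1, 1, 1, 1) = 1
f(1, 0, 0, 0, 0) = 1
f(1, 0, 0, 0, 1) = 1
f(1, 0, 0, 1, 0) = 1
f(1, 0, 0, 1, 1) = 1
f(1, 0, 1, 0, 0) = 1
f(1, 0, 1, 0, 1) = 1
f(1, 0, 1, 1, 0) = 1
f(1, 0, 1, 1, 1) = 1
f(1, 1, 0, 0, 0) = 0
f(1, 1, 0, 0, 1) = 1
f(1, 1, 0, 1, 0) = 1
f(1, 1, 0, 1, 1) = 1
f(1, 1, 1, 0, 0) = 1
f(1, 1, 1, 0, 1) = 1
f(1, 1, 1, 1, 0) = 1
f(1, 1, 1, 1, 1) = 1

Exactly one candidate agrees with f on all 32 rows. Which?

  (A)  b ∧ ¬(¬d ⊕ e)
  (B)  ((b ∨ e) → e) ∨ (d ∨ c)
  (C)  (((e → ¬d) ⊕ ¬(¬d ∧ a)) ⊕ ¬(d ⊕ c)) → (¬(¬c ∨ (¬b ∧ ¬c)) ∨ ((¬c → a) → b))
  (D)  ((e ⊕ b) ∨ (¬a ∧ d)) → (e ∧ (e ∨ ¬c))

B

(A) disagrees with f on (0,0,0,0,0) (formula → 0, table → 1); rule it out.
(C) disagrees with f on (0,1,0,0,0) (formula → 1, table → 0); rule it out.
(D) disagrees with f on (0,0,0,1,0) (formula → 0, table → 1); rule it out.
(B) is the remaining candidate, and it agrees with f on all 32 inputs.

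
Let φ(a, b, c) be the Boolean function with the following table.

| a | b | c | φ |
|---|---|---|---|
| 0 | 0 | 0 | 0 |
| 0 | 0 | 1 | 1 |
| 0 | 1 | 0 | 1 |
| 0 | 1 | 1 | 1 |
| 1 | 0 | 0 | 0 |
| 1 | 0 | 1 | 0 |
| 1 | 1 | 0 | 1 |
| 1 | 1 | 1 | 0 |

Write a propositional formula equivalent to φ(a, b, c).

The 1-rows are (0,0,1), (0,1,0), (0,1,1), (1,1,0). Each contributes one minterm — ¬a·¬b·c; ¬a·b·¬c; ¬a·b·c; a·b·¬c — and their disjunction is a sum-of-products form of φ.

φ(a, b, c) = ((((¬a ∧ ¬b) ∧ c) ∨ ((¬a ∧ b) ∧ ¬c)) ∨ ((¬a ∧ b) ∧ c)) ∨ ((a ∧ b) ∧ ¬c)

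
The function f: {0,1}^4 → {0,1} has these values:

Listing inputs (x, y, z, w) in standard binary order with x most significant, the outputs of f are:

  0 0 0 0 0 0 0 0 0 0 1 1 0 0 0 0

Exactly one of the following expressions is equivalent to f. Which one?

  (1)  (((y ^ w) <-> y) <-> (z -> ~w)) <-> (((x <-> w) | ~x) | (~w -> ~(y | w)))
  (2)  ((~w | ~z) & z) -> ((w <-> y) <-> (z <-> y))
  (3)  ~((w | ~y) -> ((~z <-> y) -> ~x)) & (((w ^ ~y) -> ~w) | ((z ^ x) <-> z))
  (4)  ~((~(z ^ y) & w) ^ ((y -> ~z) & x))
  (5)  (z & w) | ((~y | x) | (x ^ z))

3

(1) disagrees with f on (0,0,0,0) (formula → 1, table → 0); rule it out.
(2) disagrees with f on (0,0,0,0) (formula → 1, table → 0); rule it out.
(4) disagrees with f on (0,0,0,0) (formula → 1, table → 0); rule it out.
(5) disagrees with f on (0,0,0,0) (formula → 1, table → 0); rule it out.
(3) is the remaining candidate, and it agrees with f on all 16 inputs.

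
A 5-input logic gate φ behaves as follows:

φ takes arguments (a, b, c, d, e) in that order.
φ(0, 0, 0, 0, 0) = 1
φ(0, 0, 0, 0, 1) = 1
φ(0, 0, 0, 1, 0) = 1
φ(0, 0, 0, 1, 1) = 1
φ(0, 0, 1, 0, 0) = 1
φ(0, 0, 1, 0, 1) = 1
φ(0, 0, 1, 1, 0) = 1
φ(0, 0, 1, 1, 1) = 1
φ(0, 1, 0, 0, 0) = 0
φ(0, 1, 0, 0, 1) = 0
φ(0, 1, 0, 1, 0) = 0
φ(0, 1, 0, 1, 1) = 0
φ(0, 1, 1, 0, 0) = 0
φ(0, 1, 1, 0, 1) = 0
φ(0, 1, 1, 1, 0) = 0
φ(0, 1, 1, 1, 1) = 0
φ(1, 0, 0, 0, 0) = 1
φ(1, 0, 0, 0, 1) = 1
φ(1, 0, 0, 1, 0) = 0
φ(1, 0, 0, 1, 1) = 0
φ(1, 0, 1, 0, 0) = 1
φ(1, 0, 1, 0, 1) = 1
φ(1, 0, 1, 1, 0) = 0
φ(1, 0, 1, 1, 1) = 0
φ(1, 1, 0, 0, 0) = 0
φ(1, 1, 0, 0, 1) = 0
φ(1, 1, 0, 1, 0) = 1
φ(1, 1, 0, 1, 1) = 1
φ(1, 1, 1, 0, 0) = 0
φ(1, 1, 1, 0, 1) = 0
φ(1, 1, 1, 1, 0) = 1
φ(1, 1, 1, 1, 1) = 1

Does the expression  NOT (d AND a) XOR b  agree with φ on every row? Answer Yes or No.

Check the formula against φ row by row:
  a=0, b=0, c=0, d=0, e=0: formula gives 1, φ = 1 ✓
  a=0, b=0, c=0, d=0, e=1: formula gives 1, φ = 1 ✓
  a=0, b=0, c=0, d=1, e=0: formula gives 1, φ = 1 ✓
  a=0, b=0, c=0, d=1, e=1: formula gives 1, φ = 1 ✓
  …and likewise for the remaining 28 rows.
No disagreement on any input; they are logically equivalent.

Yes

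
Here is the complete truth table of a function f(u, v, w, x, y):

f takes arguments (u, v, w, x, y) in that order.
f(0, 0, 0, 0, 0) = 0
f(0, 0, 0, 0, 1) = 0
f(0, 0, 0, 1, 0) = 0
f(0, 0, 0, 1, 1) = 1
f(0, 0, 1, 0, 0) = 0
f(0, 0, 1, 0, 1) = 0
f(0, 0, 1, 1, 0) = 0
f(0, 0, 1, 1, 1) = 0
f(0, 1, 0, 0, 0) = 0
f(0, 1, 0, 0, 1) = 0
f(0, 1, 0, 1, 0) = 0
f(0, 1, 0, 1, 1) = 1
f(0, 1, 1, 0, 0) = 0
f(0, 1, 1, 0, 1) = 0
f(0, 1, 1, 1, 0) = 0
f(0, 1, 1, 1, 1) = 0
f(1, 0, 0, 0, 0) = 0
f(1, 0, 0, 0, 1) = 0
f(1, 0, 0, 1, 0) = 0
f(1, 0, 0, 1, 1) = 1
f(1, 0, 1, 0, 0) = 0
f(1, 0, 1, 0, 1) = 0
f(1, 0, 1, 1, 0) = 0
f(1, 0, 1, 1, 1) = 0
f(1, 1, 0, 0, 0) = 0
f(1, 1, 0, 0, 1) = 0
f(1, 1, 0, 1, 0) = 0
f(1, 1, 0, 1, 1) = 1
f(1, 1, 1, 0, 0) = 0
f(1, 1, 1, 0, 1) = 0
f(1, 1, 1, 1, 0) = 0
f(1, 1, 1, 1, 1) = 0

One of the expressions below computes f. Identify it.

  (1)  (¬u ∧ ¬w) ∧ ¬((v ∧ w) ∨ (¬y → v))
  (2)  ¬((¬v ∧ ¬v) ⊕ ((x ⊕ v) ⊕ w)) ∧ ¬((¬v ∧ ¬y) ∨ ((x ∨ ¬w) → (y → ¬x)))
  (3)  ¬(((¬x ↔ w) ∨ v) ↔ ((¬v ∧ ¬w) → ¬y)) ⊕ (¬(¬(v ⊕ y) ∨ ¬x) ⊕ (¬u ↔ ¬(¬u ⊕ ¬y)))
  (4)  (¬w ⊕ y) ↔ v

2

(1) fails at (0,0,0,0,0): the formula yields 1, f is 0.
(3) fails at (0,0,0,1,0): the formula yields 1, f is 0.
(4) fails at (0,0,0,0,1): the formula yields 1, f is 0.
Only (2) survives; checking it on all 32 rows confirms it matches f.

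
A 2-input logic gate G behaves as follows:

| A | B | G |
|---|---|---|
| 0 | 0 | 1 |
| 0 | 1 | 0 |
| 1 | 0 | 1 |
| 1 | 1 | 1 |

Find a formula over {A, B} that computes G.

This is B → A (false only at 0,1).

G(A, B) = B → A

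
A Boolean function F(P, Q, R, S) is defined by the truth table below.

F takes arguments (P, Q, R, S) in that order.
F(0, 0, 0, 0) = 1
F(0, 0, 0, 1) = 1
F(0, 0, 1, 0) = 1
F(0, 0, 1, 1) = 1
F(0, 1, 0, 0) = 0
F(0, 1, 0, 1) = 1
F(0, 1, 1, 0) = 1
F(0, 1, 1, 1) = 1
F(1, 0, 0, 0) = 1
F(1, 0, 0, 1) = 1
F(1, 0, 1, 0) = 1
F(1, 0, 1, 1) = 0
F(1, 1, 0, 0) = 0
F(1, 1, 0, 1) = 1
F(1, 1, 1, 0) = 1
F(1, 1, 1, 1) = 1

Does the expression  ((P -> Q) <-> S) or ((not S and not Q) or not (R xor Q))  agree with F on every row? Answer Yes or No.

Yes

Check the formula against F row by row:
  P=0, Q=0, R=0, S=0: formula gives 1, F = 1 ✓
  P=0, Q=0, R=0, S=1: formula gives 1, F = 1 ✓
  P=0, Q=0, R=1, S=0: formula gives 1, F = 1 ✓
  P=0, Q=0, R=1, S=1: formula gives 1, F = 1 ✓
  … (the remaining 12 rows also agree.)
Every row agrees, so the formula is equivalent.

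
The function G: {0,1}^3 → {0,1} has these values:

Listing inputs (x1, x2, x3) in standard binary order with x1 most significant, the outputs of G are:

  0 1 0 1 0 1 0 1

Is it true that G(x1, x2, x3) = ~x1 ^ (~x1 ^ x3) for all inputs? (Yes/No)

Yes

Check the formula against G row by row:
  x1=0, x2=0, x3=0: formula gives 0, G = 0 ✓
  x1=0, x2=0, x3=1: formula gives 1, G = 1 ✓
  x1=0, x2=1, x3=0: formula gives 0, G = 0 ✓
  x1=0, x2=1, x3=1: formula gives 1, G = 1 ✓
  x1=1, x2=0, x3=0: formula gives 0, G = 0 ✓
  … (the remaining 3 rows also agree.)
All 8 rows match — the expression computes G exactly.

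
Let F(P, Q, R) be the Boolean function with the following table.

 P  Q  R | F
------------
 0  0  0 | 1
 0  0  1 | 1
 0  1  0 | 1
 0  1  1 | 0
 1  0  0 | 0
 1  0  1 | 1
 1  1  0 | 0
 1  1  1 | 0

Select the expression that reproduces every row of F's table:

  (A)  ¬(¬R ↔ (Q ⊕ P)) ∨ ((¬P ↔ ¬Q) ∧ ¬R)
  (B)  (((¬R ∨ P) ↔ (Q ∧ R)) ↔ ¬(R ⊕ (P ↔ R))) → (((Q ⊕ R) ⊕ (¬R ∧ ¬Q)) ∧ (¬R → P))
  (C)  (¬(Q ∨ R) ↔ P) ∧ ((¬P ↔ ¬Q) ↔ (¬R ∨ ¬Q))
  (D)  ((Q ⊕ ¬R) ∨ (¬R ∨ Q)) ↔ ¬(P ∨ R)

(A) disagrees with F on (0,0,1) (formula → 0, table → 1); rule it out.
(B) disagrees with F on (0,0,0) (formula → 0, table → 1); rule it out.
(C) disagrees with F on (0,0,0) (formula → 0, table → 1); rule it out.
Only (D) survives; checking it on all 8 rows confirms it matches F.

D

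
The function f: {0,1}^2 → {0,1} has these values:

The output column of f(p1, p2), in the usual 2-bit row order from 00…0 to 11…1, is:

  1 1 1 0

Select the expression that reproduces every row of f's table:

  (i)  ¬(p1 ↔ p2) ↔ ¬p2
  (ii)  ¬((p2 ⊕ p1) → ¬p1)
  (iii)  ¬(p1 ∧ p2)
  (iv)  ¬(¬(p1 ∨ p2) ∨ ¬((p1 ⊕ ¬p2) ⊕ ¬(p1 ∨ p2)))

iii

(i) fails at (0,0): the formula yields 0, f is 1.
(ii) fails at (0,0): the formula yields 0, f is 1.
(iv) fails at (0,0): the formula yields 0, f is 1.
Only (iii) survives; checking it on all 4 rows confirms it matches f.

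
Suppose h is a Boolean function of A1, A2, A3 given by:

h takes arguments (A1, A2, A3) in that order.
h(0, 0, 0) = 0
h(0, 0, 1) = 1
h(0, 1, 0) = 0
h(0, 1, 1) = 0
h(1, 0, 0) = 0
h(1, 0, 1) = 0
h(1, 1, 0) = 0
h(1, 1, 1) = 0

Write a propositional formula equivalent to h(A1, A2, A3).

h is 1 on exactly one input, (0,0,1), whose minterm is ¬A1·¬A2·A3. So h is just that conjunction.

h(A1, A2, A3) = (~A1 & ~A2) & A3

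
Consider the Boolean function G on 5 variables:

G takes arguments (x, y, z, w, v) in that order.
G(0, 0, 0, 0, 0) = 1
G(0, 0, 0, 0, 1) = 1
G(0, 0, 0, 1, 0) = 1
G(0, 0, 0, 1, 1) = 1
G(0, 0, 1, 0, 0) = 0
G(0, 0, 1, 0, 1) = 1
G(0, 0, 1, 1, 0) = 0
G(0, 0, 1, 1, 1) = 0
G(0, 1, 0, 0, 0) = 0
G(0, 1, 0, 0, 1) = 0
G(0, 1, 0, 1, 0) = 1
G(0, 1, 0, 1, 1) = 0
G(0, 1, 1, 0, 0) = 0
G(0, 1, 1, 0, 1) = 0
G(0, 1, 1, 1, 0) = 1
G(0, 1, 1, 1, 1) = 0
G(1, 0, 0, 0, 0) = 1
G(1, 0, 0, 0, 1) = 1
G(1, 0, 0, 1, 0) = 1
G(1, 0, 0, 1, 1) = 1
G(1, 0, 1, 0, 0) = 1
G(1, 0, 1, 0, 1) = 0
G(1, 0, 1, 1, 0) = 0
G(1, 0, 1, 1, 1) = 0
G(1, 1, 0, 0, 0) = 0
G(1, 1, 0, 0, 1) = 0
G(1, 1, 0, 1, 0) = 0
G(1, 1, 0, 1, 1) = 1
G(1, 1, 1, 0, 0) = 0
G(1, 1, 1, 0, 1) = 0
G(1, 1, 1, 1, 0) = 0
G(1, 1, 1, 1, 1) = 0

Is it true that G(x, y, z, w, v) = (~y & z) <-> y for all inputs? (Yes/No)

No

Test each input against both G and the formula:
  x=0, y=0, z=0, w=0, v=0: formula gives 1, G = 1 ✓
  x=0, y=0, z=0, w=0, v=1: formula gives 1, G = 1 ✓
  x=0, y=0, z=0, w=1, v=0: formula gives 1, G = 1 ✓
  x=0, y=0, z=0, w=1, v=1: formula gives 1, G = 1 ✓
  …
  x=0, y=0, z=1, w=0, v=1: formula gives 0, but G = 1 ✗
Row (0,0,1,0,1) is a counterexample, so the formula is not equivalent to G.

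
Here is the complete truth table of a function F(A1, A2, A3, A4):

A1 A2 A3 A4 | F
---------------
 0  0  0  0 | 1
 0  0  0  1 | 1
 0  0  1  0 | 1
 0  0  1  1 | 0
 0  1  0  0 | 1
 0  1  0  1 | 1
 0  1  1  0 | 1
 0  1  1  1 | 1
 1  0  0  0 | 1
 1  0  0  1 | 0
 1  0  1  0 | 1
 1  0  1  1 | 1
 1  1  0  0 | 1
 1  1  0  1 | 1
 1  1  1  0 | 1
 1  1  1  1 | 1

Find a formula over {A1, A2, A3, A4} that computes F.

There are just 2 zero rows: (0,0,1,1), (1,0,0,1). Their minterms are ¬A1·¬A2·A3·A4, A1·¬A2·¬A3·A4; the OR of those covers precisely the 0-outputs, and negating it yields F.

F(A1, A2, A3, A4) = ((((A1' · A2') · A3) · A4) + (((A1 · A2') · A3') · A4))'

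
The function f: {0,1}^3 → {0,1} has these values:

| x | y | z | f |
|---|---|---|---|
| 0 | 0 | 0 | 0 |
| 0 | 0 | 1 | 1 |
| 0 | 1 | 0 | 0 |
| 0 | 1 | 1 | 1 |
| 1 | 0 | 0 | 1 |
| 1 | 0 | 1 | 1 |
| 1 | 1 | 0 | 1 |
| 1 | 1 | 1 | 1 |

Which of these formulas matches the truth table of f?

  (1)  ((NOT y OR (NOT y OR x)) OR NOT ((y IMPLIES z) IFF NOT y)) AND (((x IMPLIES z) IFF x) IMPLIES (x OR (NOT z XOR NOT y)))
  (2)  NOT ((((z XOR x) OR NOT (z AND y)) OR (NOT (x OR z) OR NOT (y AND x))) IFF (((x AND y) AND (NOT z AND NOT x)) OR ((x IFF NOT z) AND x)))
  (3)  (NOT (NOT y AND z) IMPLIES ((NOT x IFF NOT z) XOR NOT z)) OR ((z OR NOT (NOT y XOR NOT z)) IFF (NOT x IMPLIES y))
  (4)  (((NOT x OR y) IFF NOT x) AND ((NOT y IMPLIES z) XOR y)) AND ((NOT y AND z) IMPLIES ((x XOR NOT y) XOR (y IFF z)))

(1) disagrees with f on (0,0,0) (formula → 1, table → 0); rule it out.
(2) disagrees with f on (0,0,0) (formula → 1, table → 0); rule it out.
(4) disagrees with f on (0,1,1) (formula → 0, table → 1); rule it out.
(3) is the remaining candidate, and it agrees with f on all 8 inputs.

3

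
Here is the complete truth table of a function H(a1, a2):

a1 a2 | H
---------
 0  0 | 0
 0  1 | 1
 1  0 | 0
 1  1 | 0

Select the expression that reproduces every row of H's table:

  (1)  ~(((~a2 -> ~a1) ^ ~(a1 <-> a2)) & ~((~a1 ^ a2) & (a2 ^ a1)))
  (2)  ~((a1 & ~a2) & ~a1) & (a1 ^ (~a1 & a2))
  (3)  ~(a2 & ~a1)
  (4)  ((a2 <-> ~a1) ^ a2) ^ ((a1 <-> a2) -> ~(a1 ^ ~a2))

1

(2) fails at (1,0): the formula yields 1, H is 0.
(3) fails at (0,0): the formula yields 1, H is 0.
(4) fails at (1,1): the formula yields 1, H is 0.
(1) is the remaining candidate, and it agrees with H on all 4 inputs.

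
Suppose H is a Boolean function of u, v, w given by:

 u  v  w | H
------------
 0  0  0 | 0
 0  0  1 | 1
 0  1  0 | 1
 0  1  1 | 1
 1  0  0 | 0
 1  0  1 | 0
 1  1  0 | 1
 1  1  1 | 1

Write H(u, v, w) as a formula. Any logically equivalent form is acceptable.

The 0-rows are (0,0,0), (1,0,0), (1,0,1). Take each as a conjunction (¬u·¬v·¬w, u·¬v·¬w, u·¬v·w), form their disjunction, and complement — that gives a formula that is 1 everywhere H is.

H(u, v, w) = ~((((~u & ~v) & ~w) | ((u & ~v) & ~w)) | ((u & ~v) & w))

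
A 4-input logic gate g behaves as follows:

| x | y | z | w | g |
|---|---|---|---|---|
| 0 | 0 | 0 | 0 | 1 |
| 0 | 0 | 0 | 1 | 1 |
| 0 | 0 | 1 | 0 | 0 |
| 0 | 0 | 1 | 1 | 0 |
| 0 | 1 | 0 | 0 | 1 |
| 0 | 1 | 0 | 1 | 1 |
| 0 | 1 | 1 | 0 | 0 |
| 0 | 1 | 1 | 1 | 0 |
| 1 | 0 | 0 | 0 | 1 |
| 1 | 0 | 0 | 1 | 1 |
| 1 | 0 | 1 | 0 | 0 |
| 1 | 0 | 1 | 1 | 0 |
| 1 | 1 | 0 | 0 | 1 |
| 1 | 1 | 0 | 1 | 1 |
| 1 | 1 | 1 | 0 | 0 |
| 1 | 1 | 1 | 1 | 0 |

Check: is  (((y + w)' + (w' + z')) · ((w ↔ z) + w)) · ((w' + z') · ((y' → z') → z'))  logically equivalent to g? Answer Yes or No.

Test each input against both g and the formula:
  x=0, y=0, z=0, w=0: formula gives 1, g = 1 ✓
  x=0, y=0, z=0, w=1: formula gives 1, g = 1 ✓
  x=0, y=0, z=1, w=0: formula gives 0, g = 0 ✓
  x=0, y=0, z=1, w=1: formula gives 0, g = 0 ✓
  …and likewise for the remaining 12 rows.
All 16 rows match — the expression computes g exactly.

Yes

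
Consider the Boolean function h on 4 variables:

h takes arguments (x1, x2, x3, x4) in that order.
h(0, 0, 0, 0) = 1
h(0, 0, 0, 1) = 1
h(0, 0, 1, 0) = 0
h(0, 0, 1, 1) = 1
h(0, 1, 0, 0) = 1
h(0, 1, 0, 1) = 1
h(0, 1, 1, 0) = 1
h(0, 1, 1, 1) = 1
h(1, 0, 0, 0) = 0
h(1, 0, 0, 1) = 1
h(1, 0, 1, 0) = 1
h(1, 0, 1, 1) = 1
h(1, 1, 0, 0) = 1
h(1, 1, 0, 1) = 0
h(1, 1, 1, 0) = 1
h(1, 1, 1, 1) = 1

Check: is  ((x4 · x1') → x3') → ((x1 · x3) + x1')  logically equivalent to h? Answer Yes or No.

No

Test each input against both h and the formula:
  x1=0, x2=0, x3=0, x4=0: formula gives 1, h = 1 ✓
  x1=0, x2=0, x3=0, x4=1: formula gives 1, h = 1 ✓
  x1=0, x2=0, x3=1, x4=0: formula gives 1, but h = 0 ✗
Since they disagree at (0,0,1,0), the expression is not a correct formula for h.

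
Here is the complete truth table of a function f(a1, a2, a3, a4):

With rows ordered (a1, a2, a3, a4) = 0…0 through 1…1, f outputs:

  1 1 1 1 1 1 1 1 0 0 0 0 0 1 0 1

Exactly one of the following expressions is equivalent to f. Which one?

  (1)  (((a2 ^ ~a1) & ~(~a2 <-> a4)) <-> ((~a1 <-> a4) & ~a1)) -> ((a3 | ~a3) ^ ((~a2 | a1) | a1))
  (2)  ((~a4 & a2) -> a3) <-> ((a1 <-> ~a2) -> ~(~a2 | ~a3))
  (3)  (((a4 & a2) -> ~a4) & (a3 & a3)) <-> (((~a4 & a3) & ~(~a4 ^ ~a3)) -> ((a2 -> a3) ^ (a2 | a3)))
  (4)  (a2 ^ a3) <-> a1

1

(2): at (0,1,0,1) it gives 0, but f = 1 — eliminated.
(3): at (0,0,0,0) it gives 0, but f = 1 — eliminated.
(4): at (0,0,1,0) it gives 0, but f = 1 — eliminated.
(1) is the remaining candidate, and it agrees with f on all 16 inputs.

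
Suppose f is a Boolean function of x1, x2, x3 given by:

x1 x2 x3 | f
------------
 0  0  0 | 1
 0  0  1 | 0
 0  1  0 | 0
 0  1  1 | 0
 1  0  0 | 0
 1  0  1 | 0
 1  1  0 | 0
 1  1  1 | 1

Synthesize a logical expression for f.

Collect the rows where f=1 — (0,0,0), (1,1,1) — and write one minterm per row: ¬x1·¬x2·¬x3, x1·x2·x3. Their union (logical OR) reproduces the table exactly.

f(x1, x2, x3) = ((x1' · x2') · x3') + ((x1 · x2) · x3)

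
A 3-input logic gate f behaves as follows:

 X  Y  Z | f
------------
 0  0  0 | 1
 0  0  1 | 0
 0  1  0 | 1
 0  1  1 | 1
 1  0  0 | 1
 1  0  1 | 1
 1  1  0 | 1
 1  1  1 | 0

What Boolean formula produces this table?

f(X, Y, Z) = (((X' · Y') · Z) + ((X · Y) · Z))'

f is 0 on only 2 rows — (0,0,1), (1,1,1). Writing each as a minterm (¬X·¬Y·Z, X·Y·Z) and OR-ing them characterizes exactly where f=0, so f is the negation of that disjunction.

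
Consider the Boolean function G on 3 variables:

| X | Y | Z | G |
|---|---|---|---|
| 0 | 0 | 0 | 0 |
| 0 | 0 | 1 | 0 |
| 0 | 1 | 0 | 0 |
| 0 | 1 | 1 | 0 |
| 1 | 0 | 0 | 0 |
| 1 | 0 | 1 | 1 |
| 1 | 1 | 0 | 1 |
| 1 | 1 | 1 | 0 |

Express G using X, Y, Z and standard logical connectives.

Collect the rows where G=1 — (1,0,1), (1,1,0) — and write one minterm per row: X·¬Y·Z, X·Y·¬Z. Their union (logical OR) reproduces the table exactly.

G(X, Y, Z) = ((X AND NOT Y) AND Z) OR ((X AND Y) AND NOT Z)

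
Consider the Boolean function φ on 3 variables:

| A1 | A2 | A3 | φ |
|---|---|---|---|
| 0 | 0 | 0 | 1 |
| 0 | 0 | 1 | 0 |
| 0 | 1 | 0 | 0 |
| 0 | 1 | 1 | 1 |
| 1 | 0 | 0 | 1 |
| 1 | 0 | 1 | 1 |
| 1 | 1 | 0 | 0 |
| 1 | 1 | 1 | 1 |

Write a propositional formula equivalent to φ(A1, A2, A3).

φ(A1, A2, A3) = ~((((~A1 & ~A2) & A3) | ((~A1 & A2) & ~A3)) | ((A1 & A2) & ~A3))

The 0-rows are (0,0,1), (0,1,0), (1,1,0). Take each as a conjunction (¬A1·¬A2·A3, ¬A1·A2·¬A3, A1·A2·¬A3), form their disjunction, and complement — that gives a formula that is 1 everywhere φ is.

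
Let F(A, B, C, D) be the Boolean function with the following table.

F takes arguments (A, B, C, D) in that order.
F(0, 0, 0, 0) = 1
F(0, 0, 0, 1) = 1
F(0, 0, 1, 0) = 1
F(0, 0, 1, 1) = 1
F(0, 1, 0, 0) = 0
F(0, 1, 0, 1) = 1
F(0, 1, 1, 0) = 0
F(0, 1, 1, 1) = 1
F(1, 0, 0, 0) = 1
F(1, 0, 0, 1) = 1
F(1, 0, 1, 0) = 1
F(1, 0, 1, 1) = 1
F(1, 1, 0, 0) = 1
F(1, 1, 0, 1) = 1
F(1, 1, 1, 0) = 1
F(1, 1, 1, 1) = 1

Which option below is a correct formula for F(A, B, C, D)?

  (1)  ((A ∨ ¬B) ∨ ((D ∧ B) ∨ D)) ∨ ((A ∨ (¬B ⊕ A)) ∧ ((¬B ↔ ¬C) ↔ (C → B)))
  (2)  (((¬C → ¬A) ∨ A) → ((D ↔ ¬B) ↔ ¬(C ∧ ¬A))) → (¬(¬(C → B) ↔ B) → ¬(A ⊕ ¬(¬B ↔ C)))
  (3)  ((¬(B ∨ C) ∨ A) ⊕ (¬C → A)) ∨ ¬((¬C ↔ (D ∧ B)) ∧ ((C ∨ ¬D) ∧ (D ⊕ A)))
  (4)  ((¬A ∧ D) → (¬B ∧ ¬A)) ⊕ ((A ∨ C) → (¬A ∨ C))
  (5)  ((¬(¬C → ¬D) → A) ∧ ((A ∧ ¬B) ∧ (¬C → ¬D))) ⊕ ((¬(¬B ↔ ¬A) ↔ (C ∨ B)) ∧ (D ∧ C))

1

(2) disagrees with F on (0,1,0,0) (formula → 1, table → 0); rule it out.
(3) disagrees with F on (0,1,0,0) (formula → 1, table → 0); rule it out.
(4) disagrees with F on (0,0,0,0) (formula → 0, table → 1); rule it out.
(5) disagrees with F on (0,0,0,0) (formula → 0, table → 1); rule it out.
Only (1) survives; checking it on all 16 rows confirms it matches F.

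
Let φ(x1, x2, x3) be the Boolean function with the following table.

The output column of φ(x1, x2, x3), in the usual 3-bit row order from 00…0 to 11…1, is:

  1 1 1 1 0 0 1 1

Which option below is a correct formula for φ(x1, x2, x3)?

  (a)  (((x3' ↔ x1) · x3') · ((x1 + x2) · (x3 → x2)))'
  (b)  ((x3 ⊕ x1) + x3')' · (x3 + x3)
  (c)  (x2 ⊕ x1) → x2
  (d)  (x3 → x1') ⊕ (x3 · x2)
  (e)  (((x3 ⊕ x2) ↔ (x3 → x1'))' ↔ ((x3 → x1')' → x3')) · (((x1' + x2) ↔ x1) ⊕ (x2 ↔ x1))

c

(a) disagrees with φ on (1,0,1) (formula → 1, table → 0); rule it out.
(b) disagrees with φ on (0,0,0) (formula → 0, table → 1); rule it out.
(d) disagrees with φ on (0,1,1) (formula → 0, table → 1); rule it out.
(e) disagrees with φ on (0,0,1) (formula → 0, table → 1); rule it out.
Only (c) survives; checking it on all 8 rows confirms it matches φ.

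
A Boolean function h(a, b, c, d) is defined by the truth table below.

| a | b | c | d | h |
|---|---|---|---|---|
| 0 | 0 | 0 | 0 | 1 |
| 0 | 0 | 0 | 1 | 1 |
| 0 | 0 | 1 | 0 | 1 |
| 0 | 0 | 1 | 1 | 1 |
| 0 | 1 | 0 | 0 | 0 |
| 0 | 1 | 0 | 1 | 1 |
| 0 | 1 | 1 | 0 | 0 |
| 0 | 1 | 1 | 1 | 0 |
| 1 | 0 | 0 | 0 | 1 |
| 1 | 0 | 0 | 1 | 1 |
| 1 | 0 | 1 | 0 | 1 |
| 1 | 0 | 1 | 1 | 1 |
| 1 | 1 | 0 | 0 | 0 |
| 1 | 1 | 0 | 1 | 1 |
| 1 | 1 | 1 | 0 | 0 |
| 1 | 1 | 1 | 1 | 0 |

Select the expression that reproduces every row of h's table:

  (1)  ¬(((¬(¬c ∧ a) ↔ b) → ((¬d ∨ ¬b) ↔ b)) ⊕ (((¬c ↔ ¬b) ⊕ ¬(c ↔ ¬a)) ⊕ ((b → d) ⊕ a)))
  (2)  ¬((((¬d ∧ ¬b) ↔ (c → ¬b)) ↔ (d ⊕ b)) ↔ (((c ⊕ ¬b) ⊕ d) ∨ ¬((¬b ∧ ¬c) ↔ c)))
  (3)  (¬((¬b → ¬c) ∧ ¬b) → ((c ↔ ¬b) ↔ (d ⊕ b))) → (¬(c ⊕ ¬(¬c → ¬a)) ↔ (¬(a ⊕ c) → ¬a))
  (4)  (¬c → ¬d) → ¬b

4

(1): at (0,1,0,0) it gives 1, but h = 0 — eliminated.
(2): at (0,1,0,1) it gives 0, but h = 1 — eliminated.
(3): at (0,0,1,1) it gives 0, but h = 1 — eliminated.
(4) is the remaining candidate, and it agrees with h on all 16 inputs.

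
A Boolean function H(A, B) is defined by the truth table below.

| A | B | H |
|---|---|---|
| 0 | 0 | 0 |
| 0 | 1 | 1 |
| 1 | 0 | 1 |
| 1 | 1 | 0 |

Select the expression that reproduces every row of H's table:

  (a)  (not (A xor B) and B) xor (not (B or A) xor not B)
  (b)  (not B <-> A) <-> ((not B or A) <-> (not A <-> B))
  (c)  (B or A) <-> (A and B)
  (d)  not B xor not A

d

(a) disagrees with H on (0,1) (formula → 0, table → 1); rule it out.
(b) disagrees with H on (0,0) (formula → 1, table → 0); rule it out.
(c) disagrees with H on (0,0) (formula → 1, table → 0); rule it out.
Only (d) survives; checking it on all 4 rows confirms it matches H.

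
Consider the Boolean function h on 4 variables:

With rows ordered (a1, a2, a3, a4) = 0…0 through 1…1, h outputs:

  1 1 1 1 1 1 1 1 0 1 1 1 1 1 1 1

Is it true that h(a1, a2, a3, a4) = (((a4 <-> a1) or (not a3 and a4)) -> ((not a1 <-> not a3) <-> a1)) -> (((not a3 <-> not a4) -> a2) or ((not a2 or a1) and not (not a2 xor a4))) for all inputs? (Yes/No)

Test each input against both h and the formula:
  a1=0, a2=0, a3=0, a4=0: formula gives 1, h = 1 ✓
  a1=0, a2=0, a3=0, a4=1: formula gives 1, h = 1 ✓
  a1=0, a2=0, a3=1, a4=0: formula gives 1, h = 1 ✓
  a1=0, a2=0, a3=1, a4=1: formula gives 1, h = 1 ✓
  …and likewise for the remaining 12 rows.
No disagreement on any input; they are logically equivalent.

Yes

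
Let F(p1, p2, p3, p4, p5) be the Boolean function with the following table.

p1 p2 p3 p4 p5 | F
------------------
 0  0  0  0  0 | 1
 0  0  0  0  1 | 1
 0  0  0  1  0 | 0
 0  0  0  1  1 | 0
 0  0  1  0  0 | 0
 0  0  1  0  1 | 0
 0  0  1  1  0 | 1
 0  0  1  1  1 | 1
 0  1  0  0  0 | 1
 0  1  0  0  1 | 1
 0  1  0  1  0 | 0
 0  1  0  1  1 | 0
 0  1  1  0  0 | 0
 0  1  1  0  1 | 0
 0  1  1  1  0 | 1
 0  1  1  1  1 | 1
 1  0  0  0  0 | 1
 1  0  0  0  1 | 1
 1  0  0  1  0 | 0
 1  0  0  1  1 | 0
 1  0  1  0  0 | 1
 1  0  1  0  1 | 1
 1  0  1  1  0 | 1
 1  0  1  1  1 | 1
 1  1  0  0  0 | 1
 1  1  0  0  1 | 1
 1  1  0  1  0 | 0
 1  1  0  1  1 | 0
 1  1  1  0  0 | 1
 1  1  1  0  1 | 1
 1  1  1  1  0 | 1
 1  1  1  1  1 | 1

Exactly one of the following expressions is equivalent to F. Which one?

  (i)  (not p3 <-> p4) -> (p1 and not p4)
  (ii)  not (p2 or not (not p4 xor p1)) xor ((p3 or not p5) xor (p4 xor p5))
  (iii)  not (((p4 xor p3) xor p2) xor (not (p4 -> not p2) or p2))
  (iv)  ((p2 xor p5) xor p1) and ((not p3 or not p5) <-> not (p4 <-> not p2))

(ii) disagrees with F on (0,0,0,0,0) (formula → 0, table → 1); rule it out.
(iii) disagrees with F on (1,0,1,0,0) (formula → 0, table → 1); rule it out.
(iv) disagrees with F on (0,0,0,0,0) (formula → 0, table → 1); rule it out.
That leaves (i). Evaluating it on every row reproduces the table of F exactly.

i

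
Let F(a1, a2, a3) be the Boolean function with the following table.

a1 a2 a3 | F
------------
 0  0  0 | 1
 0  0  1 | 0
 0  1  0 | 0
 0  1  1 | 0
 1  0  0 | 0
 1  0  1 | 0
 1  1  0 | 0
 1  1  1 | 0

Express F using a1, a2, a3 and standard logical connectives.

F(a1, a2, a3) = not ((a1 or a2) or a3)

The output is 1 only when every input is 0 — NOR of all inputs.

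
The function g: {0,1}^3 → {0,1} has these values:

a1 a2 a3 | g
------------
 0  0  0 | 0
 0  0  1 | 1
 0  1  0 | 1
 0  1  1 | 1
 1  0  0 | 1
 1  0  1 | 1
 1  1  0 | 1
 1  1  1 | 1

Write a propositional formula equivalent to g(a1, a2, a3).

g is 0 on exactly one input, (0,0,0), whose minterm is ¬a1·¬a2·¬a3. So g is the negation of that single conjunction.

g(a1, a2, a3) = not ((not a1 and not a2) and not a3)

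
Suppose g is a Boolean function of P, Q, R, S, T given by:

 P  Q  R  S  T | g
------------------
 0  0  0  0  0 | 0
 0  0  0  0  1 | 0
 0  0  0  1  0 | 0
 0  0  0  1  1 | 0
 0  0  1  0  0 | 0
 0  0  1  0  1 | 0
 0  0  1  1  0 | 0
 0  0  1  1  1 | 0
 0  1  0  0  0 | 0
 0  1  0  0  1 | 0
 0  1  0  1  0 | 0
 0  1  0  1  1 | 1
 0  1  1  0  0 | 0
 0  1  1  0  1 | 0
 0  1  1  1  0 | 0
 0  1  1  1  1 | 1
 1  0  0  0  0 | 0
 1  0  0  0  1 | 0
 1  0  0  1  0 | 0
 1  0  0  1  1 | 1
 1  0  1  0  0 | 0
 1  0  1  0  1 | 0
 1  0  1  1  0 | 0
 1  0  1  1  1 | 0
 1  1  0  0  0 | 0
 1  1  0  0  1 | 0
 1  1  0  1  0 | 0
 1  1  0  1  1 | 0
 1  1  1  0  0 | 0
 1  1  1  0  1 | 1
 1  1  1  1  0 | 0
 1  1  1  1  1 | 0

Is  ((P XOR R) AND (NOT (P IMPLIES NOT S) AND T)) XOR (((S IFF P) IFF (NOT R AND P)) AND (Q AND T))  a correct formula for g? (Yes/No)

Yes

Check the formula against g row by row:
  P=0, Q=0, R=0, S=0, T=0: formula gives 0, g = 0 ✓
  P=0, Q=0, R=0, S=0, T=1: formula gives 0, g = 0 ✓
  P=0, Q=0, R=0, S=1, T=0: formula gives 0, g = 0 ✓
  P=0, Q=0, R=0, S=1, T=1: formula gives 0, g = 0 ✓
  …and likewise for the remaining 28 rows.
Every row agrees, so the formula is equivalent.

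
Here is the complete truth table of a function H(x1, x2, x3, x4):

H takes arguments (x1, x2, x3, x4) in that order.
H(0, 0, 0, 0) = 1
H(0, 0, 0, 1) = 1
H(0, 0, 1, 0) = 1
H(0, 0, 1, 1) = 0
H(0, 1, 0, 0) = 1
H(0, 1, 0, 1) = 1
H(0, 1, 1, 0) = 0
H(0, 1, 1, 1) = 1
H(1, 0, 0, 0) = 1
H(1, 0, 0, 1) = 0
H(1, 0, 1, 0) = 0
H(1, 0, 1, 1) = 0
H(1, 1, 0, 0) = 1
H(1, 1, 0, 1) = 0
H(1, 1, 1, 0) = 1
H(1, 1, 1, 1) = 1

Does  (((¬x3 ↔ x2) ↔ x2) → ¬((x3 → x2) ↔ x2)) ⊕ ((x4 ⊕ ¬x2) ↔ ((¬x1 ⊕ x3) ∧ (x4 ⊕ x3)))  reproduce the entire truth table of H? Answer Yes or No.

Yes

Evaluate (((¬x3 ↔ x2) ↔ x2) → ¬((x3 → x2) ↔ x2)) ⊕ ((x4 ⊕ ¬x2) ↔ ((¬x1 ⊕ x3) ∧ (x4 ⊕ x3))) on each row and compare to H:
  x1=0, x2=0, x3=0, x4=0: formula gives 1, H = 1 ✓
  x1=0, x2=0, x3=0, x4=1: formula gives 1, H = 1 ✓
  x1=0, x2=0, x3=1, x4=0: formula gives 1, H = 1 ✓
  x1=0, x2=0, x3=1, x4=1: formula gives 0, H = 0 ✓
  … (the remaining 12 rows also agree.)
No disagreement on any input; they are logically equivalent.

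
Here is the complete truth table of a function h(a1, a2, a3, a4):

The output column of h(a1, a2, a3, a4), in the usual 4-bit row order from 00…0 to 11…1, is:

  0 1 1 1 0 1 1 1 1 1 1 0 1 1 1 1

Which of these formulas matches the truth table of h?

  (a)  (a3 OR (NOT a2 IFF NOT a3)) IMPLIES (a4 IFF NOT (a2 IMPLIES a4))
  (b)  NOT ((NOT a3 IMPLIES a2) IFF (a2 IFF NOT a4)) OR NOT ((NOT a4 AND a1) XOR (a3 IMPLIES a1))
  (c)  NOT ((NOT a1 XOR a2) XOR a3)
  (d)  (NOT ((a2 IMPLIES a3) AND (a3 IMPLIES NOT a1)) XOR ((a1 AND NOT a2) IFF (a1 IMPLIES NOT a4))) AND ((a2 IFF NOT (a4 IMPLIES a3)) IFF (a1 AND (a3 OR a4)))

b

(a) fails at (0,0,0,0): the formula yields 1, h is 0.
(c) fails at (0,0,0,1): the formula yields 0, h is 1.
(d) fails at (0,0,0,1): the formula yields 0, h is 1.
That leaves (b). Evaluating it on every row reproduces the table of h exactly.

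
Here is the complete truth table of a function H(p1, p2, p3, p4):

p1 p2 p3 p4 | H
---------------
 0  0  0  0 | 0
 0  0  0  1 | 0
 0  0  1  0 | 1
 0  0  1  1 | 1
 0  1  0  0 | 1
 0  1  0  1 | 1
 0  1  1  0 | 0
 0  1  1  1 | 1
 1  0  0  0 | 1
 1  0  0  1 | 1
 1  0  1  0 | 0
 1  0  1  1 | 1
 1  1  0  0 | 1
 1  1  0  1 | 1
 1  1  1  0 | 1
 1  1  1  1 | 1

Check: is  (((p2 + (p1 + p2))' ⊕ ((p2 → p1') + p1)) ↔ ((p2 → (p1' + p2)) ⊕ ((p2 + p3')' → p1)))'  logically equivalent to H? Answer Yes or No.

No

Evaluate (((p2 + (p1 + p2))' ⊕ ((p2 → p1') + p1)) ↔ ((p2 → (p1' + p2)) ⊕ ((p2 + p3')' → p1)))' on each row and compare to H:
  p1=0, p2=0, p3=0, p4=0: formula gives 0, H = 0 ✓
  p1=0, p2=0, p3=0, p4=1: formula gives 0, H = 0 ✓
  p1=0, p2=0, p3=1, p4=0: formula gives 1, H = 1 ✓
  p1=0, p2=0, p3=1, p4=1: formula gives 1, H = 1 ✓
  …
  p1=0, p2=1, p3=1, p4=0: formula gives 1, but H = 0 ✗
A single disagreement suffices: at (0,1,1,0) they differ, so the formula does not compute H.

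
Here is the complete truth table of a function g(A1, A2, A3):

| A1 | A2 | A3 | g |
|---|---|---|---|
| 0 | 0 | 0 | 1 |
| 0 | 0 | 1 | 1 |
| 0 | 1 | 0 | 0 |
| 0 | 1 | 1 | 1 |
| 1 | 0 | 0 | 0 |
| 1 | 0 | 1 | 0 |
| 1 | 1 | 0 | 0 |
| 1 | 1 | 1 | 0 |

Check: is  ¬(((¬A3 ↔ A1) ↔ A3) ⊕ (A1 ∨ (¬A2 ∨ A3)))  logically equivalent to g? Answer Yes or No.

Yes

Check the formula against g row by row:
  A1=0, A2=0, A3=0: formula gives 1, g = 1 ✓
  A1=0, A2=0, A3=1: formula gives 1, g = 1 ✓
  A1=0, A2=1, A3=0: formula gives 0, g = 0 ✓
  A1=0, A2=1, A3=1: formula gives 1, g = 1 ✓
  A1=1, A2=0, A3=0: formula gives 0, g = 0 ✓
  … (the remaining 3 rows also agree.)
No disagreement on any input; they are logically equivalent.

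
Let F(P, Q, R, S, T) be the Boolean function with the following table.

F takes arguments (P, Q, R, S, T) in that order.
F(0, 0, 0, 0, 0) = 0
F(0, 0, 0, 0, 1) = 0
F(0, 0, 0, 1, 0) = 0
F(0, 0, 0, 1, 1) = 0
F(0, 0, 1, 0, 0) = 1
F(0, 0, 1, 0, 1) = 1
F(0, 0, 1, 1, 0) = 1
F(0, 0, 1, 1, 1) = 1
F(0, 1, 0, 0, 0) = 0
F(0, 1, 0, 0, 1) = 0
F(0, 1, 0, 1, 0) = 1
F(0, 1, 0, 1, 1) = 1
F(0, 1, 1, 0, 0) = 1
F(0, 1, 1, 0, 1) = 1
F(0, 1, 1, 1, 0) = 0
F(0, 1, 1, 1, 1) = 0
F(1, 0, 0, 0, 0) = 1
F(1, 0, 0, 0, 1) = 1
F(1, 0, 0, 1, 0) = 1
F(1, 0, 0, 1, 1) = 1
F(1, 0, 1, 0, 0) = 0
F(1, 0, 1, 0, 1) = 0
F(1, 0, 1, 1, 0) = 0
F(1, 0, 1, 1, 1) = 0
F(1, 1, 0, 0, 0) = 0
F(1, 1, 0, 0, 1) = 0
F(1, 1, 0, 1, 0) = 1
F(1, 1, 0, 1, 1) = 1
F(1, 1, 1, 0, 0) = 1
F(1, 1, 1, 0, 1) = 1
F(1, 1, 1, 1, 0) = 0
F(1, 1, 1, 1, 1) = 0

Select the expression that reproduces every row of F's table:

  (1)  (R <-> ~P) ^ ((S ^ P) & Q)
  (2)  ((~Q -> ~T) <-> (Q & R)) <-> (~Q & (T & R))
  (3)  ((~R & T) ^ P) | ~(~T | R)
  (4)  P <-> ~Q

1

(2): at (0,0,0,0,0) it gives 1, but F = 0 — eliminated.
(3): at (0,0,0,0,1) it gives 1, but F = 0 — eliminated.
(4): at (0,0,1,0,0) it gives 0, but F = 1 — eliminated.
That leaves (1). Evaluating it on every row reproduces the table of F exactly.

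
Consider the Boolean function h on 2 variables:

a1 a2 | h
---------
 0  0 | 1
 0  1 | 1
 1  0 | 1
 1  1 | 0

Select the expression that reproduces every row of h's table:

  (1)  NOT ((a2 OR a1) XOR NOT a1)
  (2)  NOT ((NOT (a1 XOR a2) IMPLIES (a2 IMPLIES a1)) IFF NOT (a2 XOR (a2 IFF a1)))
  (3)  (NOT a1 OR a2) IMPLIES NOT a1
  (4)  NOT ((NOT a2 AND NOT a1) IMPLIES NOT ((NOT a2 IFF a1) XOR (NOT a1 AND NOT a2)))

(1): at (0,0) it gives 0, but h = 1 — eliminated.
(2): at (1,0) it gives 0, but h = 1 — eliminated.
(4): at (0,1) it gives 0, but h = 1 — eliminated.
Only (3) survives; checking it on all 4 rows confirms it matches h.

3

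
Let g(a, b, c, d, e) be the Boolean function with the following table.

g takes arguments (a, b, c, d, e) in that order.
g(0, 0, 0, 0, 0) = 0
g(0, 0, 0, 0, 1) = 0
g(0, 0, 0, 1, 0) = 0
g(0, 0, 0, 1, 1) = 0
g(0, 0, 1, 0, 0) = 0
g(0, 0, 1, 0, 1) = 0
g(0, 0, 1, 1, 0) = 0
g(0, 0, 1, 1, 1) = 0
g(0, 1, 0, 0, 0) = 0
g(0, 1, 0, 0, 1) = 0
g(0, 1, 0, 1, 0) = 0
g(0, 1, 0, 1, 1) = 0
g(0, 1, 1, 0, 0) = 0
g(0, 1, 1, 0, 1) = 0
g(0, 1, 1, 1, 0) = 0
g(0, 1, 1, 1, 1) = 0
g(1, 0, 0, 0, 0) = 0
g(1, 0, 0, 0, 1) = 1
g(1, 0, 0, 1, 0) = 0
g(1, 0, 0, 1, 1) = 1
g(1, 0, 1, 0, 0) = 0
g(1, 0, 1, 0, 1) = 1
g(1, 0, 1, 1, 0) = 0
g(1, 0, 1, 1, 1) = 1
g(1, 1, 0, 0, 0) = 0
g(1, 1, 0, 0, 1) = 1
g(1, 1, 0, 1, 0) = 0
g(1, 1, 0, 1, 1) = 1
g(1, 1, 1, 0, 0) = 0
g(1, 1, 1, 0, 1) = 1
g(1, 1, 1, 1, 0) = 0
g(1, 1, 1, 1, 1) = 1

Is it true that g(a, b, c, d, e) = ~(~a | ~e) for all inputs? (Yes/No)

Check the formula against g row by row:
  a=0, b=0, c=0, d=0, e=0: formula gives 0, g = 0 ✓
  a=0, b=0, c=0, d=0, e=1: formula gives 0, g = 0 ✓
  a=0, b=0, c=0, d=1, e=0: formula gives 0, g = 0 ✓
  a=0, b=0, c=0, d=1, e=1: formula gives 0, g = 0 ✓
  … (the remaining 28 rows also agree.)
All 32 rows match — the expression computes g exactly.

Yes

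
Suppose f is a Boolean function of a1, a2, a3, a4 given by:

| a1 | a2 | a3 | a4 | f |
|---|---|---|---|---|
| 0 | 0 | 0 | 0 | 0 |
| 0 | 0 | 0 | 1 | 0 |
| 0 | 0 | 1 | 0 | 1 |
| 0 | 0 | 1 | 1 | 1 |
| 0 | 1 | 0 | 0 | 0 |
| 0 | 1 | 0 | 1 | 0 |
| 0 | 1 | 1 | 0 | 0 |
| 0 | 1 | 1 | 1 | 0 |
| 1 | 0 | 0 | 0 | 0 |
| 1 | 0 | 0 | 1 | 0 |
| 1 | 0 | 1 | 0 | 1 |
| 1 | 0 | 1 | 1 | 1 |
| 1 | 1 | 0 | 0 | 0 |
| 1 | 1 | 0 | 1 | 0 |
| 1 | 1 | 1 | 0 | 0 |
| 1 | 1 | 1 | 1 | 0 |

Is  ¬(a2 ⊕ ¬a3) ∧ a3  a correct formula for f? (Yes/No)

Test each input against both f and the formula:
  a1=0, a2=0, a3=0, a4=0: formula gives 0, f = 0 ✓
  a1=0, a2=0, a3=0, a4=1: formula gives 0, f = 0 ✓
  a1=0, a2=0, a3=1, a4=0: formula gives 1, f = 1 ✓
  a1=0, a2=0, a3=1, a4=1: formula gives 1, f = 1 ✓
  …and likewise for the remaining 12 rows.
No disagreement on any input; they are logically equivalent.

Yes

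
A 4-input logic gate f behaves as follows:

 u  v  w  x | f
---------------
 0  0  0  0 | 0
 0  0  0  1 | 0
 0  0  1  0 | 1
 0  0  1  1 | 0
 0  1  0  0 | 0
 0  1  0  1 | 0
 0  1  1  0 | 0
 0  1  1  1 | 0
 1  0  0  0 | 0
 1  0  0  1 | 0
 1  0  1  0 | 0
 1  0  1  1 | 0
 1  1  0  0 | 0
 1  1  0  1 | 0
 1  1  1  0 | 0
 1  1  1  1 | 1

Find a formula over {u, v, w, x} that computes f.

f(u, v, w, x) = (((NOT u AND NOT v) AND w) AND NOT x) OR (((u AND v) AND w) AND x)

f=1 on 2 inputs: (0,0,1,0), (1,1,1,1). Reading each as a conjunction of literals (¬u·¬v·w·¬x, u·v·w·x) and taking the OR gives the canonical DNF.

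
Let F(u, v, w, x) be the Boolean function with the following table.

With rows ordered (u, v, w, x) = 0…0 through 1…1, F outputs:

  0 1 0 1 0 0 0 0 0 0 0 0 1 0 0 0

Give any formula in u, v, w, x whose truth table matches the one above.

F(u, v, w, x) = ((((u' · v') · w') · x) + (((u' · v') · w) · x)) + (((u · v) · w') · x')

F=1 on 3 inputs: (0,0,0,1), (0,0,1,1), (1,1,0,0). Reading each as a conjunction of literals (¬u·¬v·¬w·x, ¬u·¬v·w·x, u·v·¬w·¬x) and taking the OR gives the canonical DNF.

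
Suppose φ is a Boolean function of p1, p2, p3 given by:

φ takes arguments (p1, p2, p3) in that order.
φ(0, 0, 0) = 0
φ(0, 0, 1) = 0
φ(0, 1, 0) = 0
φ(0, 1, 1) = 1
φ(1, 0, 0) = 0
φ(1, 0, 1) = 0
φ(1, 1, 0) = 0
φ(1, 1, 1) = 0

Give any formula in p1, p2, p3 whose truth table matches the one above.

φ(p1, p2, p3) = (~p1 & p2) & p3

φ is 1 on exactly one input, (0,1,1), whose minterm is ¬p1·p2·p3. So φ is just that conjunction.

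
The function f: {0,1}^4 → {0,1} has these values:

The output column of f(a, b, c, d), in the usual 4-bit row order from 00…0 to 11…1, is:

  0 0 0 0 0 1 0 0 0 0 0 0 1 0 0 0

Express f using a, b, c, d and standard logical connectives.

f(a, b, c, d) = (((¬a ∧ b) ∧ ¬c) ∧ d) ∨ (((a ∧ b) ∧ ¬c) ∧ ¬d)

The 1-rows are (0,1,0,1), (1,1,0,0). Each contributes one minterm — ¬a·b·¬c·d; a·b·¬c·¬d — and their disjunction is a sum-of-products form of f.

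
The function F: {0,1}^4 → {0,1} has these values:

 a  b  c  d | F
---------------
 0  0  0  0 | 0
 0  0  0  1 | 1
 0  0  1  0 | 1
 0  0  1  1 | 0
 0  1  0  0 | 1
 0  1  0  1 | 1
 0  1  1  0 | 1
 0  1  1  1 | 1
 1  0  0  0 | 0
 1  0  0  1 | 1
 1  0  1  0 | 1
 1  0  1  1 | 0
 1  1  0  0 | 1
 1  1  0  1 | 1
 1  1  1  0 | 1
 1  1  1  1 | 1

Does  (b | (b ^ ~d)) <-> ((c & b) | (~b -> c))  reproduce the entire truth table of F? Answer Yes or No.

Evaluate (b | (b ^ ~d)) <-> ((c & b) | (~b -> c)) on each row and compare to F:
  a=0, b=0, c=0, d=0: formula gives 0, F = 0 ✓
  a=0, b=0, c=0, d=1: formula gives 1, F = 1 ✓
  a=0, b=0, c=1, d=0: formula gives 1, F = 1 ✓
  a=0, b=0, c=1, d=1: formula gives 0, F = 0 ✓
  …and likewise for the remaining 12 rows.
All 16 rows match — the expression computes F exactly.

Yes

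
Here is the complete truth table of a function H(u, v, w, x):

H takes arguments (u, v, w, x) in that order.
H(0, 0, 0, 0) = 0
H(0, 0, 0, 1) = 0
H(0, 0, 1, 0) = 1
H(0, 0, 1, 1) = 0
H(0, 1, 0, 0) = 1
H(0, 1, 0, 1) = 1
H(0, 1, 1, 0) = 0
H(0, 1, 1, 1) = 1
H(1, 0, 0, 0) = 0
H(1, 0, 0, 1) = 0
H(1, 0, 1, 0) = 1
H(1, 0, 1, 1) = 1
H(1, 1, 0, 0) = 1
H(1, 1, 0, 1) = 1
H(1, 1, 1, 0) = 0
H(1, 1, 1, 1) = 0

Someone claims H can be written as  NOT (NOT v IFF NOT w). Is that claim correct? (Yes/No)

Test each input against both H and the formula:
  u=0, v=0, w=0, x=0: formula gives 0, H = 0 ✓
  u=0, v=0, w=0, x=1: formula gives 0, H = 0 ✓
  u=0, v=0, w=1, x=0: formula gives 1, H = 1 ✓
  u=0, v=0, w=1, x=1: formula gives 1, but H = 0 ✗
A single disagreement suffices: at (0,0,1,1) they differ, so the formula does not compute H.

No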